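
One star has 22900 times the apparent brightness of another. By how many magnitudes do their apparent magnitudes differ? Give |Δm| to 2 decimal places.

|Δm| ≈ 10.90

Pogson: Δm = −2.5 log₁₀(ratio) = −2.5 log₁₀(22900) = −2.5 × 4.3598 = -10.900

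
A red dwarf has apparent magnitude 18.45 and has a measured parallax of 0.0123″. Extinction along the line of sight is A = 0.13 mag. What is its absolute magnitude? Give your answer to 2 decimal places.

d = 1/p = 1/0.0123″ = 81.30 pc
5 log₁₀(d/10 pc) = 5 log₁₀(81.30) − 5 = 4.550
M = m − 5 log₁₀(d/10) − A = 18.45 − 4.550 − 0.13 = 13.770

M ≈ 13.77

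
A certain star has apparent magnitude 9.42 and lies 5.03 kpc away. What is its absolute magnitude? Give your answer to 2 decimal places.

d = 5.03 kpc = 5030 pc
5 log₁₀(d/10 pc) = 5 log₁₀(5030) − 5 = 13.508
M = m − 5 log₁₀(d/10) = 9.42 − 13.508 = -4.088

M ≈ -4.09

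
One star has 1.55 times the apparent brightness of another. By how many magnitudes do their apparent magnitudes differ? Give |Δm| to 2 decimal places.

|Δm| ≈ 0.48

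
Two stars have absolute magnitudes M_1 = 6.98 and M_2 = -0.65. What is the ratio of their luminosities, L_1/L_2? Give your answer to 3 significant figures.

L_1/L_2 ≈ 8.87×10^-4

ΔM = M_1 − M_2 = 7.63
L_1/L_2 = 10^(−0.4 ΔM) = 10^-3.052 = 8.872×10^-4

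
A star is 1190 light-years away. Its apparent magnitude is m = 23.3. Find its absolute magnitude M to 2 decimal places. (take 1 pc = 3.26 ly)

d = 1190 ly / 3.26 = 365.0 pc
5 log₁₀(d/10 pc) = 5 log₁₀(365.0) − 5 = 7.812
M = m − 5 log₁₀(d/10) = 23.3 − 7.812 = 15.488

M ≈ 15.49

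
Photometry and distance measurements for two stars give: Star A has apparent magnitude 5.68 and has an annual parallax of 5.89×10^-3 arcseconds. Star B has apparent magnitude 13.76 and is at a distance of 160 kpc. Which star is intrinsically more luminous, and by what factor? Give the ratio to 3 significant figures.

Star A: d = 1/p = 1/5.89×10^-3″ = 169.8 pc
Star A: M = m − 5 log₁₀ d + 5 = 5.68 − 5·2.2299 + 5 = -0.469
Star B: d = 160 kpc = 160000 pc
Star B: M = m − 5 log₁₀ d + 5 = 13.76 − 5·5.2041 + 5 = -7.261
ΔM = M_A − M_B = -0.469 − (-7.261) = 6.791; smaller M is more luminous → Star B.
L ratio = 10^(0.4 |ΔM|) = 10^2.716 = 520.6

Star B is more luminous, by a factor of 521.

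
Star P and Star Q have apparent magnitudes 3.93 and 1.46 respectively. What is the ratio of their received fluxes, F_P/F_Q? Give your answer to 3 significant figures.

F_P/F_Q ≈ 0.103

Magnitude difference = 2.47
Flux ratio = 10^(−0.4 Δm) = 10^(−0.4 × 2.47) = 10^-0.988 = 0.1028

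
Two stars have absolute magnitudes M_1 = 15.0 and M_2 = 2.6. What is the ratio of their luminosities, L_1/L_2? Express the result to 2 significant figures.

L_1/L_2 ≈ 1.1×10^-5

ΔM = M_1 − M_2 = 12.4
L_1/L_2 = 10^(−0.4 ΔM) = 10^-4.960 = 1.096×10^-5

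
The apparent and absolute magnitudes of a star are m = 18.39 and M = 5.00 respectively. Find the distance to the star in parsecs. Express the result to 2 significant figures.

μ = m − M = 13.390
m − M = 5 log₁₀ d − 5
log₁₀ d = (m − M)/5 + 1 = 3.6780
d = 10^3.6780 = 4764 pc

d ≈ 4800 pc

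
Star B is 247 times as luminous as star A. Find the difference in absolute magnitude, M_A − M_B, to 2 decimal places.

Pogson: ΔM = −2.5 log₁₀(ratio) = −2.5 log₁₀(247) = −2.5 × 2.3927 = -5.982
Star B is brighter so has the smaller magnitude: M_A − M_B is positive.

M_A − M_B ≈ 5.98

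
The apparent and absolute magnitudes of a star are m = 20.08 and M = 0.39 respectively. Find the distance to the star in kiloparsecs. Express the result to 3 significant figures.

d ≈ 86.7 kpc

Distance modulus: m − M = 20.08 − (0.39) = 19.690
m − M = 5 log₁₀ d − 5
log₁₀ d = (m − M)/5 + 1 = 4.9380
d = 10^4.9380 = 86700 pc
= 86.70 kpc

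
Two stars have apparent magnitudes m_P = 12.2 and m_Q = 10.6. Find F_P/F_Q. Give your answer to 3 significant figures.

Magnitude difference = 1.6
Flux ratio = 10^(−0.4 Δm) = 10^(−0.4 × 1.6) = 10^-0.640 = 0.2291

F_P/F_Q ≈ 0.229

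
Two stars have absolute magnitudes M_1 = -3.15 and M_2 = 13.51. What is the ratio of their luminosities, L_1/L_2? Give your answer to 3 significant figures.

ΔM = M_1 − M_2 = -16.66
L_1/L_2 = 10^(−0.4 ΔM) = 10^6.664 = 4.613×10^6

L_1/L_2 ≈ 4.61×10^6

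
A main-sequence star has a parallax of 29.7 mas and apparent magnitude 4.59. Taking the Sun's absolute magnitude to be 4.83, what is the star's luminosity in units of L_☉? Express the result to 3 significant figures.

d = 1/p = 1000/29.7 mas = 33.67 pc
M = m − 5 log₁₀ d + 5 = 4.59 − 5·1.5272 + 5 = 1.954
M − M_☉ = 1.954 − 4.83 = -2.876
L/L_☉ = 10^(−0.4 × -2.876) = 14.14

L/L_☉ ≈ 14.1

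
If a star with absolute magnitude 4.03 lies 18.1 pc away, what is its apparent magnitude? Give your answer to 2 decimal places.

m ≈ 5.32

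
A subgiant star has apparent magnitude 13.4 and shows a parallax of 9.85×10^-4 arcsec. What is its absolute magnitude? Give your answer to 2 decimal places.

M ≈ 3.37

d = 1/p = 1/9.85×10^-4″ = 1015 pc
5 log₁₀(d/10 pc) = 5 log₁₀(1015) − 5 = 10.033
M = m − 5 log₁₀(d/10) = 13.4 − 10.033 = 3.367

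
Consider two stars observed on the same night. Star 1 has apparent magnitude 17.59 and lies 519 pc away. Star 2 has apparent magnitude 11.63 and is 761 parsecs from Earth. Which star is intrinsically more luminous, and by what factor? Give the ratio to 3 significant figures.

Star 1: M = m − 5 log₁₀ d + 5 = 17.59 − 5·2.7152 + 5 = 9.014
Star 2: M = m − 5 log₁₀ d + 5 = 11.63 − 5·2.8814 + 5 = 2.223
ΔM = M_1 − M_2 = 9.014 − (2.223) = 6.791; smaller M is more luminous → Star 2.
L ratio = 10^(0.4 |ΔM|) = 10^2.716 = 520.5

Star 2 is more luminous, by a factor of 521.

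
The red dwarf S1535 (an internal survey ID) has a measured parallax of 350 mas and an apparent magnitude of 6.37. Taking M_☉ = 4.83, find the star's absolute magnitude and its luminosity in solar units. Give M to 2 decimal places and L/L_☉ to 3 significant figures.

d = 1/p = 1000/350 mas = 2.857 pc
M = m − 5 log₁₀ d + 5 = 6.37 − 5·0.4559 + 5 = 9.090
M − M_☉ = 9.090 − 4.83 = 4.260
L/L_☉ = 10^(−0.4 × 4.260) = 0.01976

M ≈ 9.09; L/L_☉ ≈ 0.0198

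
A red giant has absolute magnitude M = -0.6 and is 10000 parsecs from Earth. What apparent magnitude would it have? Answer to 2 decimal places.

m = M + 5 log₁₀ d − 5 = -0.6 + 5·4.0000 − 5 = 14.400

m ≈ 14.40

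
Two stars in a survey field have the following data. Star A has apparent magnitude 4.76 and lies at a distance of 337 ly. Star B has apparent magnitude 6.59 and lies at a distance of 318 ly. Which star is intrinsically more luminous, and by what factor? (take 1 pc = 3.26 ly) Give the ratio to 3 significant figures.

Star A is more luminous, by a factor of 6.06.

Star A: d = 337 ly / 3.26 = 103.4 pc
Star A: M = m − 5 log₁₀ d + 5 = 4.76 − 5·2.0144 + 5 = -0.312
Star B: d = 318 ly / 3.26 = 97.55 pc
Star B: M = m − 5 log₁₀ d + 5 = 6.59 − 5·1.9892 + 5 = 1.644
ΔM = M_A − M_B = -0.312 − (1.644) = -1.956; smaller M is more luminous → Star A.
L ratio = 10^(0.4 |ΔM|) = 10^0.782 = 6.059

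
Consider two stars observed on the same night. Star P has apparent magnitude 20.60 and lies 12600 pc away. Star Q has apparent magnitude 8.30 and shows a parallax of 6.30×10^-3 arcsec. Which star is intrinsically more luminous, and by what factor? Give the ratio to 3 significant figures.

Star Q is more luminous, by a factor of 13.2.

Star P: M = m − 5 log₁₀ d + 5 = 20.60 − 5·4.1004 + 5 = 5.098
Star Q: d = 1/p = 1/6.30×10^-3″ = 158.7 pc
Star Q: M = m − 5 log₁₀ d + 5 = 8.30 − 5·2.2007 + 5 = 2.297
ΔM = M_P − M_Q = 5.098 − (2.297) = 2.801; smaller M is more luminous → Star Q.
L ratio = 10^(0.4 |ΔM|) = 10^1.121 = 13.20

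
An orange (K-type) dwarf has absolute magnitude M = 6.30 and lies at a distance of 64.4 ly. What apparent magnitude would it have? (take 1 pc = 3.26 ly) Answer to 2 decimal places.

m ≈ 7.78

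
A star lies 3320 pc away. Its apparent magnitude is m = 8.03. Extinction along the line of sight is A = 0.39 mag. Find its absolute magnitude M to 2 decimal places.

M ≈ -4.97

5 log₁₀(d/10 pc) = 5 log₁₀(3320) − 5 = 12.606
M = m − 5 log₁₀(d/10) − A = 8.03 − 12.606 − 0.39 = -4.966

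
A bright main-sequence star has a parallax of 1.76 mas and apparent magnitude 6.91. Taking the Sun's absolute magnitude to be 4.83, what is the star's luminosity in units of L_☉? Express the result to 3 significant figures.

d = 1/p = 1000/1.76 mas = 568.2 pc
M = m − 5 log₁₀ d + 5 = 6.91 − 5·2.7545 + 5 = -1.862
M − M_☉ = -1.862 − 4.83 = -6.692
L/L_☉ = 10^(−0.4 × -6.692) = 475.3

L/L_☉ ≈ 475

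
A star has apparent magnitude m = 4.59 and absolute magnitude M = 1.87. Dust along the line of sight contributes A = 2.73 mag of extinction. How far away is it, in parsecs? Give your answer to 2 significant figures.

d ≈ 10 pc

m − M = 5 log₁₀(d/10 pc) + A  ⇒  4.59 − (1.87) − 2.73 = 5 log₁₀(d/10)
-0.010 = 5 log₁₀(d/10)
log₁₀ d = (m − M − A)/5 + 1 = 0.9980
d = 10^0.9980 = 9.954 pc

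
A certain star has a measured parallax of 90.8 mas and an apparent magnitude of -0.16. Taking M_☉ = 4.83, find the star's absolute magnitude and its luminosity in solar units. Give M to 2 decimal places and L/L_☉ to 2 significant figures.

d = 1/p = 1000/90.8 mas = 11.01 pc
M = m − 5 log₁₀ d + 5 = -0.16 − 5·1.0419 + 5 = -0.370
M − M_☉ = -0.370 − 4.83 = -5.200
L/L_☉ = 10^(−0.4 × -5.200) = 120.2

M ≈ -0.37; L/L_☉ ≈ 120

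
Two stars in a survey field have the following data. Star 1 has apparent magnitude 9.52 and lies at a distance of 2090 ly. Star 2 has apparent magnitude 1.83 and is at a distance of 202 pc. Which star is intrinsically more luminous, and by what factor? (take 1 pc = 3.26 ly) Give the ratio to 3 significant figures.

Star 2 is more luminous, by a factor of 118.

Star 1: d = 2090 ly / 3.26 = 641.1 pc
Star 1: M = m − 5 log₁₀ d + 5 = 9.52 − 5·2.8069 + 5 = 0.485
Star 2: M = m − 5 log₁₀ d + 5 = 1.83 − 5·2.3054 + 5 = -4.697
ΔM = M_1 − M_2 = 0.485 − (-4.697) = 5.182; smaller M is more luminous → Star 2.
L ratio = 10^(0.4 |ΔM|) = 10^2.073 = 118.3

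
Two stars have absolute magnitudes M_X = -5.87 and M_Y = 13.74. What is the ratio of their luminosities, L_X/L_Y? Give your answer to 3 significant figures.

L_X/L_Y ≈ 6.98×10^7

ΔM = M_X − M_Y = -19.61
L_X/L_Y = 10^(−0.4 ΔM) = 10^7.844 = 6.982×10^7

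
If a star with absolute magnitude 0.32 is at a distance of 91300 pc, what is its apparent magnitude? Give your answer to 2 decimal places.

m = M + 5 log₁₀ d − 5 = 0.32 + 5·4.9605 − 5 = 20.122

m ≈ 20.12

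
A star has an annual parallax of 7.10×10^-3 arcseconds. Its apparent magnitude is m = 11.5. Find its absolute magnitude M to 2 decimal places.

d = 1/p = 1/7.10×10^-3″ = 140.8 pc
5 log₁₀(d/10 pc) = 5 log₁₀(140.8) − 5 = 5.744
M = m − 5 log₁₀(d/10) = 11.5 − 5.744 = 5.756

M ≈ 5.76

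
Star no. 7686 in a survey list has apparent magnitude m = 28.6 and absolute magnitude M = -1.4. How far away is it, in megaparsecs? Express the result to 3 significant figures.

d ≈ 10.0 Mpc

μ = m − M = 30.000
m − M = 5 log₁₀ d − 5
log₁₀ d = (m − M)/5 + 1 = 7.0000
d = 10^7.0000 = 1.000×10^7 pc
= 10.00 Mpc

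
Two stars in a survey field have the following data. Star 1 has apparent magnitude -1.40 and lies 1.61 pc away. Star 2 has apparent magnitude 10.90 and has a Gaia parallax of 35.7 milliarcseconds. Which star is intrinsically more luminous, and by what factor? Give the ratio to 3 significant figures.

Star 1 is more luminous, by a factor of 275.

Star 1: M = m − 5 log₁₀ d + 5 = -1.40 − 5·0.2068 + 5 = 2.566
Star 2: p = 35.7 mas = 0.0357″ → d = 1/p = 28.01 pc
Star 2: M = m − 5 log₁₀ d + 5 = 10.90 − 5·1.4473 + 5 = 8.663
ΔM = M_1 − M_2 = 2.566 − (8.663) = -6.097; smaller M is more luminous → Star 1.
L ratio = 10^(0.4 |ΔM|) = 10^2.439 = 274.8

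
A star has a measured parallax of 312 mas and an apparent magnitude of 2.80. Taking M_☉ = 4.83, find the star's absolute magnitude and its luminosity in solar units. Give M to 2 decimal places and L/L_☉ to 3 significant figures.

M ≈ 5.27; L/L_☉ ≈ 0.666

d = 1/p = 1000/312 mas = 3.205 pc
M = m − 5 log₁₀ d + 5 = 2.80 − 5·0.5058 + 5 = 5.271
M − M_☉ = 5.271 − 4.83 = 0.441
L/L_☉ = 10^(−0.4 × 0.441) = 0.6663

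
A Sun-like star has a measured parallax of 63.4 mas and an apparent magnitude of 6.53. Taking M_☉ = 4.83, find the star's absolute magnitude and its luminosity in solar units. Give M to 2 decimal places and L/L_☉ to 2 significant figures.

d = 1/p = 1000/63.4 mas = 15.77 pc
M = m − 5 log₁₀ d + 5 = 6.53 − 5·1.1979 + 5 = 5.540
M − M_☉ = 5.540 − 4.83 = 0.710
L/L_☉ = 10^(−0.4 × 0.710) = 0.5198

M ≈ 5.54; L/L_☉ ≈ 0.52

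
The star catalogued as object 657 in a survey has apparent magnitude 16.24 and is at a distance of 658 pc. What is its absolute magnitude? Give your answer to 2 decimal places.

M ≈ 7.15

5 log₁₀(d/10 pc) = 5 log₁₀(658.0) − 5 = 9.091
M = m − 5 log₁₀(d/10) = 16.24 − 9.091 = 7.149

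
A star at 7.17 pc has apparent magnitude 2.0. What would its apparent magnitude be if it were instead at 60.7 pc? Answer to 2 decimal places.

m ≈ 6.64

Flux ∝ 1/d², so Δm = 5 log₁₀(d₂/d₁) = 5 log₁₀(60.7/7.17) = 4.638
m₂ = m₁ + Δm = 2.0 + (4.638) = 6.638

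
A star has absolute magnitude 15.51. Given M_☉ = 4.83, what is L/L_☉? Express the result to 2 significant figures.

M − M_☉ = 15.51 − 4.83 = 10.680
L/L_☉ = 10^(−0.4 (M − M_☉)) = 10^-4.272 = 5.346×10^-5

L/L_☉ ≈ 5.3×10^-5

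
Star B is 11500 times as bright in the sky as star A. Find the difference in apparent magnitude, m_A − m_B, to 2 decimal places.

m_A − m_B ≈ 10.15

Pogson: Δm = −2.5 log₁₀(ratio) = −2.5 log₁₀(11500) = −2.5 × 4.0607 = -10.152
Star B is brighter so has the smaller magnitude: m_A − m_B is positive.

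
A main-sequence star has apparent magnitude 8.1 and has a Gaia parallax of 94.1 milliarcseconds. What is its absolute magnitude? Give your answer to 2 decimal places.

M ≈ 7.97

p = 94.1 mas = 0.0941″ → d = 1/p = 10.63 pc
5 log₁₀(d/10 pc) = 5 log₁₀(10.63) − 5 = 0.132
M = m − 5 log₁₀(d/10) = 8.1 − 0.132 = 7.968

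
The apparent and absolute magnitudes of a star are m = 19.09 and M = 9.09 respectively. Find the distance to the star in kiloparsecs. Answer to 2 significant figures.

d ≈ 1.0 kpc

Distance modulus: m − M = 19.09 − (9.09) = 10.000
m − M = 5 log₁₀ d − 5
log₁₀ d = (m − M)/5 + 1 = 3.0000
d = 10^3.0000 = 1000 pc
= 1.000 kpc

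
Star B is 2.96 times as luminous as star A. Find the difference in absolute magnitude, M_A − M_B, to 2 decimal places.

M_A − M_B ≈ 1.18

Pogson: ΔM = −2.5 log₁₀(ratio) = −2.5 log₁₀(2.96) = −2.5 × 0.4713 = -1.178
Star B is brighter so has the smaller magnitude: M_A − M_B is positive.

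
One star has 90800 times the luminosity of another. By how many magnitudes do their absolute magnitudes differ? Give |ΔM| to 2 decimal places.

|ΔM| ≈ 12.40

Pogson: ΔM = −2.5 log₁₀(ratio) = −2.5 log₁₀(90800) = −2.5 × 4.9581 = -12.395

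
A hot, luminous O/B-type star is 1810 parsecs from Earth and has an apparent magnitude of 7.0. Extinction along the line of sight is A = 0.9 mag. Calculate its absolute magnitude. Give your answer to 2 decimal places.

M ≈ -5.19

5 log₁₀(d/10 pc) = 5 log₁₀(1810) − 5 = 11.288
M = m − 5 log₁₀(d/10) − A = 7.0 − 11.288 − 0.9 = -5.188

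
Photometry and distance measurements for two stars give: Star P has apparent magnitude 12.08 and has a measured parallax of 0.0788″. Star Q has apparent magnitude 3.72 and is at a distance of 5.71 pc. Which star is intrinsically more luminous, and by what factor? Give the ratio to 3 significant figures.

Star P: d = 1/p = 1/0.0788″ = 12.69 pc
Star P: M = m − 5 log₁₀ d + 5 = 12.08 − 5·1.1035 + 5 = 11.563
Star Q: M = m − 5 log₁₀ d + 5 = 3.72 − 5·0.7566 + 5 = 4.937
ΔM = M_P − M_Q = 11.563 − (4.937) = 6.626; smaller M is more luminous → Star Q.
L ratio = 10^(0.4 |ΔM|) = 10^2.650 = 447.0

Star Q is more luminous, by a factor of 447.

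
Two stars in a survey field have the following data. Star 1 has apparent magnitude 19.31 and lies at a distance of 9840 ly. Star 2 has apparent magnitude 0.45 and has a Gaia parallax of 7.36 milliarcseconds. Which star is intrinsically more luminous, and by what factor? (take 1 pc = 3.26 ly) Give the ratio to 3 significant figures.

Star 1: d = 9840 ly / 3.26 = 3018 pc
Star 1: M = m − 5 log₁₀ d + 5 = 19.31 − 5·3.4798 + 5 = 6.911
Star 2: p = 7.36 mas = 7.36×10^-3″ → d = 1/p = 135.9 pc
Star 2: M = m − 5 log₁₀ d + 5 = 0.45 − 5·2.1331 + 5 = -5.216
ΔM = M_1 − M_2 = 6.911 − (-5.216) = 12.127; smaller M is more luminous → Star 2.
L ratio = 10^(0.4 |ΔM|) = 10^4.851 = 70910

Star 2 is more luminous, by a factor of 70900.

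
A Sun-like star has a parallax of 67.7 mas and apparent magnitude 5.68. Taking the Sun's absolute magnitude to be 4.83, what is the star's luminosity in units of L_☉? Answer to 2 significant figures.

d = 1/p = 1000/67.7 mas = 14.77 pc
M = m − 5 log₁₀ d + 5 = 5.68 − 5·1.1694 + 5 = 4.833
M − M_☉ = 4.833 − 4.83 = 0.003
L/L_☉ = 10^(−0.4 × 0.003) = 0.9973

L/L_☉ ≈ 1.0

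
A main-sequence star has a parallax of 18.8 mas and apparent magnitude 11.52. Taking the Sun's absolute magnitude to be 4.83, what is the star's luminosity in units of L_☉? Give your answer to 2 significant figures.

L/L_☉ ≈ 0.060

d = 1/p = 1000/18.8 mas = 53.19 pc
M = m − 5 log₁₀ d + 5 = 11.52 − 5·1.7258 + 5 = 7.891
M − M_☉ = 7.891 − 4.83 = 3.061
L/L_☉ = 10^(−0.4 × 3.061) = 0.05966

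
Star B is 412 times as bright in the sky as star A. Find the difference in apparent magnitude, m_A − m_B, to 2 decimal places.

Pogson: Δm = −2.5 log₁₀(ratio) = −2.5 log₁₀(412) = −2.5 × 2.6149 = -6.537
Star B is brighter so has the smaller magnitude: m_A − m_B is positive.

m_A − m_B ≈ 6.54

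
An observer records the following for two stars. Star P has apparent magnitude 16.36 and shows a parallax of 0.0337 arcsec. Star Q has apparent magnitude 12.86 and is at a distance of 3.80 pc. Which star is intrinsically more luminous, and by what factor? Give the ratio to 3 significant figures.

Star P is more luminous, by a factor of 2.43.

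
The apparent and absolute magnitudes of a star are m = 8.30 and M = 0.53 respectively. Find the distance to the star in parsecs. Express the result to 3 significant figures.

d ≈ 358 pc

Distance modulus: m − M = 8.30 − (0.53) = 7.770
m − M = 5 log₁₀ d − 5
log₁₀ d = (m − M)/5 + 1 = 2.5540
d = 10^2.5540 = 358.1 pc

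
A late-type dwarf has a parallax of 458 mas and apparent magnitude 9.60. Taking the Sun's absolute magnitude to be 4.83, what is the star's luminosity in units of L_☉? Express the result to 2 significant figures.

L/L_☉ ≈ 5.9×10^-4

d = 1/p = 1000/458 mas = 2.183 pc
M = m − 5 log₁₀ d + 5 = 9.60 − 5·0.3391 + 5 = 12.904
M − M_☉ = 12.904 − 4.83 = 8.074
L/L_☉ = 10^(−0.4 × 8.074) = 5.892×10^-4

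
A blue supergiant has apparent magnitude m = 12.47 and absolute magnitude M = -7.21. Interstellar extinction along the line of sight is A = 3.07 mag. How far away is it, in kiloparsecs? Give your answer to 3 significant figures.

d ≈ 21.0 kpc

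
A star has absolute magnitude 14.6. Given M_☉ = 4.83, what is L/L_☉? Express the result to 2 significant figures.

L/L_☉ ≈ 1.2×10^-4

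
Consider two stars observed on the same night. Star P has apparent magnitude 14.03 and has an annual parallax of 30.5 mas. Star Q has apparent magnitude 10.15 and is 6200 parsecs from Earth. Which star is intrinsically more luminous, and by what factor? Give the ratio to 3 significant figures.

Star P: p = 30.5 mas = 0.0305″ → d = 1/p = 32.79 pc
Star P: M = m − 5 log₁₀ d + 5 = 14.03 − 5·1.5157 + 5 = 11.451
Star Q: M = m − 5 log₁₀ d + 5 = 10.15 − 5·3.7924 + 5 = -3.812
ΔM = M_P − M_Q = 11.451 − (-3.812) = 15.263; smaller M is more luminous → Star Q.
L ratio = 10^(0.4 |ΔM|) = 10^6.105 = 1.275×10^6

Star Q is more luminous, by a factor of 1.27×10^6.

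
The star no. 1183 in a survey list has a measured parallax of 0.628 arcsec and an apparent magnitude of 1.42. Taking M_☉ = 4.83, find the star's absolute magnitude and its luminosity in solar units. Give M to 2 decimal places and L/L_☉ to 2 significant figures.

M ≈ 5.41; L/L_☉ ≈ 0.59

d = 1/p = 1/0.628″ = 1.592 pc
M = m − 5 log₁₀ d + 5 = 1.42 − 5·0.2020 + 5 = 5.410
M − M_☉ = 5.410 − 4.83 = 0.580
L/L_☉ = 10^(−0.4 × 0.580) = 0.5862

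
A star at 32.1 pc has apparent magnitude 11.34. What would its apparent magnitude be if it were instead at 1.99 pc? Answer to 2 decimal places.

m ≈ 5.30

Flux ∝ 1/d², so Δm = 5 log₁₀(d₂/d₁) = 5 log₁₀(1.99/32.1) = -6.038
m₂ = m₁ + Δm = 11.34 + (-6.038) = 5.302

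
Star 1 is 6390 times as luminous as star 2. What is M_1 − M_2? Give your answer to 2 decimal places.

M_1 − M_2 ≈ -9.51

Pogson: ΔM = −2.5 log₁₀(ratio) = −2.5 log₁₀(6390) = −2.5 × 3.8055 = -9.514
Star 1 is brighter, so it has the smaller magnitude: the difference is negative.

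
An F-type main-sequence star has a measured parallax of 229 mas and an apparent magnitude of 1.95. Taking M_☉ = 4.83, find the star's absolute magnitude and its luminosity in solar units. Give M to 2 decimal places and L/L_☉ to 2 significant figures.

d = 1/p = 1000/229 mas = 4.367 pc
M = m − 5 log₁₀ d + 5 = 1.95 − 5·0.6402 + 5 = 3.749
M − M_☉ = 3.749 − 4.83 = -1.081
L/L_☉ = 10^(−0.4 × -1.081) = 2.706

M ≈ 3.75; L/L_☉ ≈ 2.7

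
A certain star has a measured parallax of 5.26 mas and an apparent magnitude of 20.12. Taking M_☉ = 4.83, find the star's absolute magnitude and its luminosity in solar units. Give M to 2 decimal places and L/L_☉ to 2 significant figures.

d = 1/p = 1000/5.26 mas = 190.1 pc
M = m − 5 log₁₀ d + 5 = 20.12 − 5·2.2790 + 5 = 13.725
M − M_☉ = 13.725 − 4.83 = 8.895
L/L_☉ = 10^(−0.4 × 8.895) = 2.767×10^-4

M ≈ 13.72; L/L_☉ ≈ 2.8×10^-4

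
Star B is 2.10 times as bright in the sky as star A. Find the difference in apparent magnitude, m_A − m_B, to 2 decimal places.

Pogson: Δm = −2.5 log₁₀(ratio) = −2.5 log₁₀(2.10) = −2.5 × 0.3222 = -0.806
Star B is brighter so has the smaller magnitude: m_A − m_B is positive.

m_A − m_B ≈ 0.81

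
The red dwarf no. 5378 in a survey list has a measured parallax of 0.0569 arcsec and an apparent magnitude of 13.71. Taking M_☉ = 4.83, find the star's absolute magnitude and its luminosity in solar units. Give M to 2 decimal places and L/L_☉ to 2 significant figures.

M ≈ 12.49; L/L_☉ ≈ 8.7×10^-4

d = 1/p = 1/0.0569″ = 17.57 pc
M = m − 5 log₁₀ d + 5 = 13.71 − 5·1.2449 + 5 = 12.486
M − M_☉ = 12.486 − 4.83 = 7.656
L/L_☉ = 10^(−0.4 × 7.656) = 8.665×10^-4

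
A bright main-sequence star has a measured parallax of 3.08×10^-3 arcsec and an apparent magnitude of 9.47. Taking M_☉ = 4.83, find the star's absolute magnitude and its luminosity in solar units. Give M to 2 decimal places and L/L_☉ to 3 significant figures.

d = 1/p = 1/3.08×10^-3″ = 324.7 pc
M = m − 5 log₁₀ d + 5 = 9.47 − 5·2.5114 + 5 = 1.913
M − M_☉ = 1.913 − 4.83 = -2.917
L/L_☉ = 10^(−0.4 × -2.917) = 14.69

M ≈ 1.91; L/L_☉ ≈ 14.7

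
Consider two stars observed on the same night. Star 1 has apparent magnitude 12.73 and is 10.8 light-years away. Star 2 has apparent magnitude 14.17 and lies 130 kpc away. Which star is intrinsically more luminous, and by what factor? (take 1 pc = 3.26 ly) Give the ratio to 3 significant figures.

Star 2 is more luminous, by a factor of 4.09×10^8.

Star 1: d = 10.8 ly / 3.26 = 3.313 pc
Star 1: M = m − 5 log₁₀ d + 5 = 12.73 − 5·0.5202 + 5 = 15.129
Star 2: d = 130 kpc = 130000 pc
Star 2: M = m − 5 log₁₀ d + 5 = 14.17 − 5·5.1139 + 5 = -6.400
ΔM = M_1 − M_2 = 15.129 − (-6.400) = 21.529; smaller M is more luminous → Star 2.
L ratio = 10^(0.4 |ΔM|) = 10^8.611 = 4.088×10^8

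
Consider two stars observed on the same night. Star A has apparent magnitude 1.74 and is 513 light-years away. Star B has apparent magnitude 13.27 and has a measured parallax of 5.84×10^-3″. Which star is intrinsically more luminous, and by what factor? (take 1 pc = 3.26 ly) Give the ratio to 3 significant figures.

Star A is more luminous, by a factor of 34600.

Star A: d = 513 ly / 3.26 = 157.4 pc
Star A: M = m − 5 log₁₀ d + 5 = 1.74 − 5·2.1969 + 5 = -4.244
Star B: d = 1/p = 1/5.84×10^-3″ = 171.2 pc
Star B: M = m − 5 log₁₀ d + 5 = 13.27 − 5·2.2336 + 5 = 7.102
ΔM = M_A − M_B = -4.244 − (7.102) = -11.347; smaller M is more luminous → Star A.
L ratio = 10^(0.4 |ΔM|) = 10^4.539 = 34560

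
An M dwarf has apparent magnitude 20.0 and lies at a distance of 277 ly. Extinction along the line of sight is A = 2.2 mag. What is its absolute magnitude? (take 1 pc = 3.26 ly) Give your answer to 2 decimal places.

M ≈ 13.15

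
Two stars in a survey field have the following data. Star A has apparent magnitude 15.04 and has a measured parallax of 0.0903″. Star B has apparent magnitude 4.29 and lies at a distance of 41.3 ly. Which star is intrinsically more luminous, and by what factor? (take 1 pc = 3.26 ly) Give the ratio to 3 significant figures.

Star B is more luminous, by a factor of 26100.

Star A: d = 1/p = 1/0.0903″ = 11.07 pc
Star A: M = m − 5 log₁₀ d + 5 = 15.04 − 5·1.0443 + 5 = 14.818
Star B: d = 41.3 ly / 3.26 = 12.67 pc
Star B: M = m − 5 log₁₀ d + 5 = 4.29 − 5·1.1027 + 5 = 3.776
ΔM = M_A − M_B = 14.818 − (3.776) = 11.042; smaller M is more luminous → Star B.
L ratio = 10^(0.4 |ΔM|) = 10^4.417 = 26110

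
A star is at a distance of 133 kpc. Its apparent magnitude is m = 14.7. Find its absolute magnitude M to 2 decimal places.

M ≈ -5.92

d = 133 kpc = 133000 pc
5 log₁₀(d/10 pc) = 5 log₁₀(133000) − 5 = 20.619
M = m − 5 log₁₀(d/10) = 14.7 − 20.619 = -5.919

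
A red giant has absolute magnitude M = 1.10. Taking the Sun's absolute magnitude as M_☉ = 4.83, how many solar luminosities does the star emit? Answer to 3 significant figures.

L/L_☉ ≈ 31.0

M − M_☉ = 1.10 − 4.83 = -3.730
L/L_☉ = 10^(−0.4 (M − M_☉)) = 10^1.492 = 31.05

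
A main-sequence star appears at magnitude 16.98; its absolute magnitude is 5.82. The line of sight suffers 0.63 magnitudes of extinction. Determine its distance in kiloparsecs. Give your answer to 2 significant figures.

m − M = 5 log₁₀(d/10 pc) + A  ⇒  16.98 − (5.82) − 0.63 = 5 log₁₀(d/10)
10.530 = 5 log₁₀(d/10)
log₁₀ d = (m − M − A)/5 + 1 = 3.1060
d = 10^3.1060 = 1276 pc
= 1.276 kpc

d ≈ 1.3 kpc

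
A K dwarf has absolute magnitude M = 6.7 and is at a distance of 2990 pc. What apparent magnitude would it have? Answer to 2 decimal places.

m ≈ 19.08

m = M + 5 log₁₀ d − 5 = 6.7 + 5·3.4757 − 5 = 19.078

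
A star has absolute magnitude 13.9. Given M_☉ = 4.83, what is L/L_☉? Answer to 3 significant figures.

L/L_☉ ≈ 2.36×10^-4

M − M_☉ = 13.9 − 4.83 = 9.070
L/L_☉ = 10^(−0.4 (M − M_☉)) = 10^-3.628 = 2.355×10^-4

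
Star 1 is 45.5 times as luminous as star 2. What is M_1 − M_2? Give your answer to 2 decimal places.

M_1 − M_2 ≈ -4.15

Pogson: ΔM = −2.5 log₁₀(ratio) = −2.5 log₁₀(45.5) = −2.5 × 1.6580 = -4.145
Star 1 is brighter, so it has the smaller magnitude: the difference is negative.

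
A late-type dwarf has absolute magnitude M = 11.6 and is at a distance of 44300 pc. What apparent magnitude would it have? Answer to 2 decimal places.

m ≈ 29.83

m = M + 5 log₁₀ d − 5 = 11.6 + 5·4.6464 − 5 = 29.832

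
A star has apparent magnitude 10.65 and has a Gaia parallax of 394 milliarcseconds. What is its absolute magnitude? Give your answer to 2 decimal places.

p = 394 mas = 0.394″ → d = 1/p = 2.538 pc
5 log₁₀(d/10 pc) = 5 log₁₀(2.538) − 5 = -2.977
M = m − 5 log₁₀(d/10) = 10.65 + 2.977 = 13.627

M ≈ 13.63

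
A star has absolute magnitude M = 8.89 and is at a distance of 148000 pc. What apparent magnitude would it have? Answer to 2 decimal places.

m ≈ 29.74

m = M + 5 log₁₀ d − 5 = 8.89 + 5·5.1703 − 5 = 29.741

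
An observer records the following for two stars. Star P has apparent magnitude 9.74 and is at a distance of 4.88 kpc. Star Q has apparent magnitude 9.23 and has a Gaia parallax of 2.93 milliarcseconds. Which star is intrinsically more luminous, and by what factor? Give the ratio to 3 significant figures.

Star P is more luminous, by a factor of 128.

Star P: d = 4.88 kpc = 4880 pc
Star P: M = m − 5 log₁₀ d + 5 = 9.74 − 5·3.6884 + 5 = -3.702
Star Q: p = 2.93 mas = 2.93×10^-3″ → d = 1/p = 341.3 pc
Star Q: M = m − 5 log₁₀ d + 5 = 9.23 − 5·2.5331 + 5 = 1.564
ΔM = M_P − M_Q = -3.702 − (1.564) = -5.266; smaller M is more luminous → Star P.
L ratio = 10^(0.4 |ΔM|) = 10^2.107 = 127.8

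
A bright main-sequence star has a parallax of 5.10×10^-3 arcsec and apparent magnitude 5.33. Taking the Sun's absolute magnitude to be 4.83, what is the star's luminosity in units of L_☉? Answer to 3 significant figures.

L/L_☉ ≈ 243

d = 1/p = 1/5.10×10^-3″ = 196.1 pc
M = m − 5 log₁₀ d + 5 = 5.33 − 5·2.2924 + 5 = -1.132
M − M_☉ = -1.132 − 4.83 = -5.962
L/L_☉ = 10^(−0.4 × -5.962) = 242.6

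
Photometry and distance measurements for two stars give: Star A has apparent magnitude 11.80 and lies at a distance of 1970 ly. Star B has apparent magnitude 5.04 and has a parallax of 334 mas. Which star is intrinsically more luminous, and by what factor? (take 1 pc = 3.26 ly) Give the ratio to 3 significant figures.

Star A is more luminous, by a factor of 80.5.

Star A: d = 1970 ly / 3.26 = 604.3 pc
Star A: M = m − 5 log₁₀ d + 5 = 11.80 − 5·2.7812 + 5 = 2.894
Star B: p = 334 mas = 0.334″ → d = 1/p = 2.994 pc
Star B: M = m − 5 log₁₀ d + 5 = 5.04 − 5·0.4763 + 5 = 7.659
ΔM = M_A − M_B = 2.894 − (7.659) = -4.765; smaller M is more luminous → Star A.
L ratio = 10^(0.4 |ΔM|) = 10^1.906 = 80.54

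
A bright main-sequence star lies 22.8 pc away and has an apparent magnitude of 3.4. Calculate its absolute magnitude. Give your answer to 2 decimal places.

5 log₁₀(d/10 pc) = 5 log₁₀(22.80) − 5 = 1.790
M = m − 5 log₁₀(d/10) = 3.4 − 1.790 = 1.610

M ≈ 1.61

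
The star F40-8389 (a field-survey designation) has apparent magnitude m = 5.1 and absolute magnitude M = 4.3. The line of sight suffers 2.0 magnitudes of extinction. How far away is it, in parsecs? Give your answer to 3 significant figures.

d ≈ 5.75 pc

m − M = 5 log₁₀(d/10 pc) + A  ⇒  5.1 − (4.3) − 2.0 = 5 log₁₀(d/10)
-1.200 = 5 log₁₀(d/10)
log₁₀ d = (m − M − A)/5 + 1 = 0.7600
d = 10^0.7600 = 5.754 pc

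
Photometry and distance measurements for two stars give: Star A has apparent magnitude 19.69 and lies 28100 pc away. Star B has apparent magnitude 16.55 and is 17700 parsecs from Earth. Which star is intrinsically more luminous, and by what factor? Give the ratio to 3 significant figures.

Star B is more luminous, by a factor of 7.15.

Star A: M = m − 5 log₁₀ d + 5 = 19.69 − 5·4.4487 + 5 = 2.446
Star B: M = m − 5 log₁₀ d + 5 = 16.55 − 5·4.2480 + 5 = 0.310
ΔM = M_A − M_B = 2.446 − (0.310) = 2.136; smaller M is more luminous → Star B.
L ratio = 10^(0.4 |ΔM|) = 10^0.855 = 7.154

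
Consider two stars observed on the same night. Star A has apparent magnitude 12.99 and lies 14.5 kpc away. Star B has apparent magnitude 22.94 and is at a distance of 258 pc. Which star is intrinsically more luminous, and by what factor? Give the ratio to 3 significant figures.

Star A: d = 14.5 kpc = 14500 pc
Star A: M = m − 5 log₁₀ d + 5 = 12.99 − 5·4.1614 + 5 = -2.817
Star B: M = m − 5 log₁₀ d + 5 = 22.94 − 5·2.4116 + 5 = 15.882
ΔM = M_A − M_B = -2.817 − (15.882) = -18.699; smaller M is more luminous → Star A.
L ratio = 10^(0.4 |ΔM|) = 10^7.479 = 3.016×10^7

Star A is more luminous, by a factor of 3.02×10^7.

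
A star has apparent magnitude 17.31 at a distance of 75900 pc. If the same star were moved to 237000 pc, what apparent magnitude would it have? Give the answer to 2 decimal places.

m ≈ 19.78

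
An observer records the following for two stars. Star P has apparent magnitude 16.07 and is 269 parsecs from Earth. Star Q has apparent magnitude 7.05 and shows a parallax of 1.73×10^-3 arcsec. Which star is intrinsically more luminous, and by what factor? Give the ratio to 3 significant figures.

Star Q is more luminous, by a factor of 18700.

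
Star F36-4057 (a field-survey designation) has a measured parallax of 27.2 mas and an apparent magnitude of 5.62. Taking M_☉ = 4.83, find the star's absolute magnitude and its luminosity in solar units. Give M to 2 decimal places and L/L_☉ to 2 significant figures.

d = 1/p = 1000/27.2 mas = 36.76 pc
M = m − 5 log₁₀ d + 5 = 5.62 − 5·1.5654 + 5 = 2.793
M − M_☉ = 2.793 − 4.83 = -2.037
L/L_☉ = 10^(−0.4 × -2.037) = 6.529

M ≈ 2.79; L/L_☉ ≈ 6.5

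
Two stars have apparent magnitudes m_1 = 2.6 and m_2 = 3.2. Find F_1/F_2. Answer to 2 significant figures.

F_1/F_2 ≈ 1.7

Δm = 2.6 − (3.2) = -0.6
Flux ratio = 10^(−0.4 Δm) = 10^(−0.4 × -0.6) = 10^0.240 = 1.738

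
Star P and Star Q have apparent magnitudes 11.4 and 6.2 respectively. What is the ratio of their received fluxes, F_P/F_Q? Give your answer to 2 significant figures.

F_P/F_Q ≈ 8.3×10^-3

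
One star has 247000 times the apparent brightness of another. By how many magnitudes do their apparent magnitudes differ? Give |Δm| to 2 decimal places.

Pogson: Δm = −2.5 log₁₀(ratio) = −2.5 log₁₀(247000) = −2.5 × 5.3927 = -13.482

|Δm| ≈ 13.48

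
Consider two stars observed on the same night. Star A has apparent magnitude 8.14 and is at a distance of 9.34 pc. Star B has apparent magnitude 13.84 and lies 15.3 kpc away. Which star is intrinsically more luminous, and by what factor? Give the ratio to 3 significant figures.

Star A: M = m − 5 log₁₀ d + 5 = 8.14 − 5·0.9703 + 5 = 8.288
Star B: d = 15.3 kpc = 15300 pc
Star B: M = m − 5 log₁₀ d + 5 = 13.84 − 5·4.1847 + 5 = -2.083
ΔM = M_A − M_B = 8.288 − (-2.083) = 10.372; smaller M is more luminous → Star B.
L ratio = 10^(0.4 |ΔM|) = 10^4.149 = 14080

Star B is more luminous, by a factor of 14100.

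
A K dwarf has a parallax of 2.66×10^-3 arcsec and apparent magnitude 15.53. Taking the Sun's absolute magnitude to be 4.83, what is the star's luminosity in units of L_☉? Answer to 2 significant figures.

L/L_☉ ≈ 0.074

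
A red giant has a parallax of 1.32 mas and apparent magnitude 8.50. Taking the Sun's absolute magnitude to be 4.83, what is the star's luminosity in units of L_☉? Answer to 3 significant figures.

d = 1/p = 1000/1.32 mas = 757.6 pc
M = m − 5 log₁₀ d + 5 = 8.50 − 5·2.8794 + 5 = -0.897
M − M_☉ = -0.897 − 4.83 = -5.727
L/L_☉ = 10^(−0.4 × -5.727) = 195.4

L/L_☉ ≈ 195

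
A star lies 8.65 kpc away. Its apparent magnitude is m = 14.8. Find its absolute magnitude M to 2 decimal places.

M ≈ 0.11

d = 8.65 kpc = 8650 pc
5 log₁₀(d/10 pc) = 5 log₁₀(8650) − 5 = 14.685
M = m − 5 log₁₀(d/10) = 14.8 − 14.685 = 0.115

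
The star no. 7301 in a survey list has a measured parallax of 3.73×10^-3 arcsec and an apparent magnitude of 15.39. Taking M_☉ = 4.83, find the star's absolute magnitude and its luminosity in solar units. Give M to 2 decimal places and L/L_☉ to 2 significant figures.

M ≈ 8.25; L/L_☉ ≈ 0.043

d = 1/p = 1/3.73×10^-3″ = 268.1 pc
M = m − 5 log₁₀ d + 5 = 15.39 − 5·2.4283 + 5 = 8.249
M − M_☉ = 8.249 − 4.83 = 3.419
L/L_☉ = 10^(−0.4 × 3.419) = 0.04291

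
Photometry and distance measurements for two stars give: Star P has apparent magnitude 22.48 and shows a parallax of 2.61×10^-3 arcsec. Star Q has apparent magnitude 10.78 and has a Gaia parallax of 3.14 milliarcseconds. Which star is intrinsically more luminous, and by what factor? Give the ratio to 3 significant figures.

Star P: d = 1/p = 1/2.61×10^-3″ = 383.1 pc
Star P: M = m − 5 log₁₀ d + 5 = 22.48 − 5·2.5834 + 5 = 14.563
Star Q: p = 3.14 mas = 3.14×10^-3″ → d = 1/p = 318.5 pc
Star Q: M = m − 5 log₁₀ d + 5 = 10.78 − 5·2.5031 + 5 = 3.265
ΔM = M_P − M_Q = 14.563 − (3.265) = 11.299; smaller M is more luminous → Star Q.
L ratio = 10^(0.4 |ΔM|) = 10^4.519 = 33070

Star Q is more luminous, by a factor of 33100.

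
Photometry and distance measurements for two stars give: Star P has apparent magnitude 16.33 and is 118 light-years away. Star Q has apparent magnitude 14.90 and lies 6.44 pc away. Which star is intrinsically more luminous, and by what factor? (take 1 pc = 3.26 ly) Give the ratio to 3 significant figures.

Star P is more luminous, by a factor of 8.46.

Star P: d = 118 ly / 3.26 = 36.20 pc
Star P: M = m − 5 log₁₀ d + 5 = 16.33 − 5·1.5587 + 5 = 13.537
Star Q: M = m − 5 log₁₀ d + 5 = 14.90 − 5·0.8089 + 5 = 15.856
ΔM = M_P − M_Q = 13.537 − (15.856) = -2.319; smaller M is more luminous → Star P.
L ratio = 10^(0.4 |ΔM|) = 10^0.928 = 8.464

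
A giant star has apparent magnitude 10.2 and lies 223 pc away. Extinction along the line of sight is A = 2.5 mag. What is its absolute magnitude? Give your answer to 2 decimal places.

M ≈ 0.96

5 log₁₀(d/10 pc) = 5 log₁₀(223.0) − 5 = 6.742
M = m − 5 log₁₀(d/10) − A = 10.2 − 6.742 − 2.5 = 0.958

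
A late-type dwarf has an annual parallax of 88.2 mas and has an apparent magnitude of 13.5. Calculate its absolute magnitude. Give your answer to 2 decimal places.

M ≈ 13.23

p = 88.2 mas = 0.0882″ → d = 1/p = 11.34 pc
5 log₁₀(d/10 pc) = 5 log₁₀(11.34) − 5 = 0.273
M = m − 5 log₁₀(d/10) = 13.5 − 0.273 = 13.227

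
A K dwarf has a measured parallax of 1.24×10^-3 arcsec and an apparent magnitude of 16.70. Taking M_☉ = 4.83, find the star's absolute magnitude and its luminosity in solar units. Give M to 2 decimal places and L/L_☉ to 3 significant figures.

d = 1/p = 1/1.24×10^-3″ = 806.5 pc
M = m − 5 log₁₀ d + 5 = 16.70 − 5·2.9066 + 5 = 7.167
M − M_☉ = 7.167 − 4.83 = 2.337
L/L_☉ = 10^(−0.4 × 2.337) = 0.1162

M ≈ 7.17; L/L_☉ ≈ 0.116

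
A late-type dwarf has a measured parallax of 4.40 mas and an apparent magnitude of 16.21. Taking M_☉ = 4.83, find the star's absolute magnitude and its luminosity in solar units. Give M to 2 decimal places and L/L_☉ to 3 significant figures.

M ≈ 9.43; L/L_☉ ≈ 0.0145

d = 1/p = 1000/4.40 mas = 227.3 pc
M = m − 5 log₁₀ d + 5 = 16.21 − 5·2.3565 + 5 = 9.427
M − M_☉ = 9.427 − 4.83 = 4.597
L/L_☉ = 10^(−0.4 × 4.597) = 0.01449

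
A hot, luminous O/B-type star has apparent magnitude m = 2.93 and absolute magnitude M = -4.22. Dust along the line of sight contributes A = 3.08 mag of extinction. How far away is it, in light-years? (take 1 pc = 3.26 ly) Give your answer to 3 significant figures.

d ≈ 212 ly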